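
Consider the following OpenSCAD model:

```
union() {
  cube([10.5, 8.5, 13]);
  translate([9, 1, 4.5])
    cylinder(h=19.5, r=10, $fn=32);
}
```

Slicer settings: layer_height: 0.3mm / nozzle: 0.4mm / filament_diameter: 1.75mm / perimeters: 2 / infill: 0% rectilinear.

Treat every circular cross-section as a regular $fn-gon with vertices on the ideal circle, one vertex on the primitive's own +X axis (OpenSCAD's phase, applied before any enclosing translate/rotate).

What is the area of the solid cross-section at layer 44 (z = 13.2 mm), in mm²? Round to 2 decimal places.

312.14 mm²

At z = 13.2 mm: the cube is absent (z outside [0, 13]); the r=10 cylinder at (9, 1) contributes a regular 32-gon of circumradius 10 (area = (32/2)·10.000²·sin(360°/32) = 312.14 mm²); Merging all regions: only the r=10 cylinder at (9, 1) is present, so the union is just that shape — area = 312.14 mm². Overall, the cross-section is a single solid region. Net area = 312.14 mm².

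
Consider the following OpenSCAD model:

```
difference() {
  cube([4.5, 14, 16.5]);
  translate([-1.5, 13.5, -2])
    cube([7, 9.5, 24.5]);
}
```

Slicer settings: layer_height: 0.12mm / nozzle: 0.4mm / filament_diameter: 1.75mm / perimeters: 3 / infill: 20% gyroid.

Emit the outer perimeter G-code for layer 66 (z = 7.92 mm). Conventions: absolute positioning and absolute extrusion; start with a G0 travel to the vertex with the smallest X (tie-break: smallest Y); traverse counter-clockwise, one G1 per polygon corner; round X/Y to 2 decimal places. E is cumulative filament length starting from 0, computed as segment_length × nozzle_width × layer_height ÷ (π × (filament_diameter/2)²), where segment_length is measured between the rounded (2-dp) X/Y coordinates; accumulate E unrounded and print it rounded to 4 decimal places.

G0 X0.00 Y0.00 Z7.92
G1 X4.50 Y0.00 E0.0898
G1 X4.50 Y13.50 E0.3592
G1 X0.00 Y13.50 E0.4490
G1 X0.00 Y0.00 E0.7184

At z = 7.92 mm: the cube is present — its section is the full 4.5×14 rectangle; the 7×9.5 cube at (-1.5, 13.5) contributes its full rectangle; Subtracting the remaining from the first: starting from the 4.5×14 cube, the 7×9.5 cube at (-1.5, 13.5) partially overlaps it — only the 2.25 mm² overlap (of its 66.50 mm²) is removed, clipping the outline — 1 connected region. The outline is a single polygon with 4 vertices. Extrusion per mm of travel: 0.4 × 0.12 / (π × 0.875²) = 0.019956. Accumulating E over each segment gives final E = 0.7184.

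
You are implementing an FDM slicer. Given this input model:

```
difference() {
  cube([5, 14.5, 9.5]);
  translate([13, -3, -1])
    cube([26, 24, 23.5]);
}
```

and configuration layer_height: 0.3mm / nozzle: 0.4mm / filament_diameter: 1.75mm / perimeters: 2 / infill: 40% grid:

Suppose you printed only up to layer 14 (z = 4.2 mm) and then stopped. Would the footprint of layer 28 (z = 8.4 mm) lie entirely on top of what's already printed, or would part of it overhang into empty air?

entirely on top

Compare the two slices. At z = 4.2: the cube is present — its section is the full 5×14.5 rectangle (area 72.50 mm²); the cube at (13, -3) (footprint 26×24) is included at this height (area 624.00 mm²); Taking the first minus the rest: starting from the 5×14.5 cube (72.50 mm²), the 26×24 cube at (13, -3) misses the remaining region (no effect) — area = 72.50 mm². At z = 8.4: the cube (footprint 5×14.5) is included at this height (area 72.50 mm²); the 26×24 cube at (13, -3) contributes its full rectangle (area 624.00 mm²); Subtracting the remaining from the first: starting from the 5×14.5 cube (72.50 mm²), the 26×24 cube at (13, -3) misses the remaining region (no effect) — area = 72.50 mm². Checking containment: the cross-section at z = 8.4 is a subset of the cross-section at z = 4.2.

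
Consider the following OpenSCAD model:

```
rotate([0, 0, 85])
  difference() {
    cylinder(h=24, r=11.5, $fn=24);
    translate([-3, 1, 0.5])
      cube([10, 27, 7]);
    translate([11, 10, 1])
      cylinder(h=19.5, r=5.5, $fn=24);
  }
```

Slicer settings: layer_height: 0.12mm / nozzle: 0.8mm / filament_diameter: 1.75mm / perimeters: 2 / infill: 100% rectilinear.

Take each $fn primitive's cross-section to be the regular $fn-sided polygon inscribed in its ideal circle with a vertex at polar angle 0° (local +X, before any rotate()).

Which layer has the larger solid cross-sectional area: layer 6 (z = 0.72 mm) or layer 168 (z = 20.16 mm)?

layer 168 (z = 20.16 mm)

Layer 6 (z = 0.72): the r=11.5 cylinder contributes a regular 24-gon of circumradius 11.5 (area = (24/2)·11.500²·sin(360°/24) = 410.75 mm²); the cube at (-3, 1) is present — its section is the full 10×27 rectangle (area 270.00 mm²); the cylinder at (11, 10) is absent (z outside [1, 20.5]); Subtracting the remaining from the first: starting from the r=11.5 cylinder (410.75 mm²), the 10×27 cube at (-3, 1) partially overlaps it — only the 98.62 mm² overlap (of its 270.00 mm²) is removed, clipping the outline — area = 312.13 mm²; (whole slice rotated 85° about Z — lengths, areas and connectivity unchanged). So its area = 312.13 mm². Layer 168 (z = 20.16): the cylinder: section is a regular 24-gon, circumradius r=11.5 (area = (24/2)·11.500²·sin(360°/24) = 410.75 mm²); the cube at (-3, 1) is absent (z outside [0.5, 7.5]); the r=5.5 cylinder at (11, 10) contributes a regular 24-gon of circumradius 5.5 (area = (24/2)·5.500²·sin(360°/24) = 93.95 mm²); Taking the first minus the rest: starting from the r=11.5 cylinder (410.75 mm²), the r=5.5 cylinder at (11, 10) partially overlaps it — only the 10.24 mm² overlap (of its 93.95 mm²) is removed, clipping the outline — area = 400.50 mm²; (rotated 85° about Z; rotation is an isometry so areas/perimeters/island counts are preserved). So its area = 400.50 mm². Layer 168 is larger (400.50 vs 312.13 mm²).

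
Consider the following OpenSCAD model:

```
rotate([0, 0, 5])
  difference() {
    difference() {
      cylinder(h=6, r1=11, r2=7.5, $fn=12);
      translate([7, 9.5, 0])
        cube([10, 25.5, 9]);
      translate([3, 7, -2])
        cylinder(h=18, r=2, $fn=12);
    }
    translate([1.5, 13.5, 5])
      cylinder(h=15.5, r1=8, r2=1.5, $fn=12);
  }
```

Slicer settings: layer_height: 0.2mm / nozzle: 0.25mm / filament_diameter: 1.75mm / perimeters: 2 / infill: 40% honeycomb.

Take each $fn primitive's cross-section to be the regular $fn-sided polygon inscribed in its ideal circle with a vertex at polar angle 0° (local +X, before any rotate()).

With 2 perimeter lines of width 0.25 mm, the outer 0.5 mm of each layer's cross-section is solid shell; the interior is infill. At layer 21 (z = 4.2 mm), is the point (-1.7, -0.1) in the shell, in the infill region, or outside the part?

At z = 4.2 mm: the cone contributes a regular 12-gon of circumradius 8.550 (interpolated between r1=11 and r2=7.5 at t=0.700); the 10×25.5 cube at (7, 9.5) contributes its full rectangle; the cylinder at (3, 7): section is a regular 12-gon, circumradius r=2; Taking the first minus the rest: starting from the cone, the 10×25.5 cube at (7, 9.5) misses the remaining region (no effect); the r=2 cylinder at (3, 7) partially overlaps it — only the 8.59 mm² overlap (of its 12.00 mm²) is removed, clipping the outline — 1 connected region; the cone at (1.5, 13.5) is absent (z outside [5, 20.5]); Subtracting the remaining from the first: none of the subtracted shapes is present at this height, so the result so far is unchanged — 1 connected region; (whole slice rotated 5° about Z — lengths, areas and connectivity unchanged). Overall, the cross-section is a single solid region. Undo the 5° rotation: the query point maps to (-1.702, 0.049) in the un-rotated model frame. The nearest boundary edge runs (1.27, 6.00)→(2.00, 5.27); distance from the point to it = 6.40 mm. The point is inside the cross-section and 6.40 mm from the nearest boundary — more than the 0.5 mm shell width (2 × 0.25), so it's in the infill interior.

infill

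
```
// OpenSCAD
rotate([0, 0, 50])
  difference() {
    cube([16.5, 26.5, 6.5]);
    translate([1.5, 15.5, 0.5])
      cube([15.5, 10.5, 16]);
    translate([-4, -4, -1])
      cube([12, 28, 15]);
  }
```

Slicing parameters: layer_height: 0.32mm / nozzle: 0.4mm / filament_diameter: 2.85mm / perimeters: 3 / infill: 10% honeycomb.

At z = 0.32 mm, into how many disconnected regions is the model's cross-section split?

At z = 0.32 mm: the cube (footprint 16.5×26.5) is included at this height; the cube at (1.5, 15.5) is not intersected at this z (z outside [0.5, 16.5]); the 12×28 cube at (-4, -4) contributes its full rectangle; Subtracting the remaining from the first: starting from the 16.5×26.5 cube, the 12×28 cube at (-4, -4) partially overlaps it — only the 192.00 mm² overlap (of its 336.00 mm²) is removed, clipping the outline — 1 connected region; (whole slice rotated 50° about Z — lengths, areas and connectivity unchanged). The result has 1 disconnected region.

1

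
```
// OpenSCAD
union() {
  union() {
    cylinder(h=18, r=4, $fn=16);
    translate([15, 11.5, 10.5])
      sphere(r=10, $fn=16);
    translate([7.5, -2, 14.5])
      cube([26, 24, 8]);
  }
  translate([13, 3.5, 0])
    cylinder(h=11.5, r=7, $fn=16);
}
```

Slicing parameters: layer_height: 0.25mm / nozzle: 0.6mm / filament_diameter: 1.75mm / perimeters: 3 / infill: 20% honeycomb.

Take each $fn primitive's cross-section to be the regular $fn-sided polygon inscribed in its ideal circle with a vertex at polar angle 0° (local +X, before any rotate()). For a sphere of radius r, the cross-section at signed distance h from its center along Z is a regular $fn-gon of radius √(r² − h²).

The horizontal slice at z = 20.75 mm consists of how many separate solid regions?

1

At z = 20.75 mm: the cylinder is absent (z outside [0, 18]); the sphere at (15, 11.5) does not reach this height (|z−center|=10.250 > r=10); the 26×24 cube at (7.5, -2) contributes its full rectangle; Combining (union): only the 26×24 cube at (7.5, -2) is present, so the union is just that shape — 1 connected region; the cylinder at (13, 3.5) is not intersected at this z (z outside [0, 11.5]); Taking the union: only the result so far is present, so the union is just that shape — 1 connected region. The result has 1 disconnected region.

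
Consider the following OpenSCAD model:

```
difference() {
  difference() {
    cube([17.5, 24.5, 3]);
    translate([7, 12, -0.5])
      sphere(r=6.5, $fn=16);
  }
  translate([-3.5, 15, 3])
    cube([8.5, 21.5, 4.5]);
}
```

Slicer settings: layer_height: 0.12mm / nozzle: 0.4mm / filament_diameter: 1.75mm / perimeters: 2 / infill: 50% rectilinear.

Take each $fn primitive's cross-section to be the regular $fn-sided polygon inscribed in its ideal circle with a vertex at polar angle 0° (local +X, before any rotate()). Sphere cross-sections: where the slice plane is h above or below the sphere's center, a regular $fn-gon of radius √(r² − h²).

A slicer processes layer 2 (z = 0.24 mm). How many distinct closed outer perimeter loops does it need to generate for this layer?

1

At z = 0.24 mm: the cube is present — its section is the full 17.5×24.5 rectangle; the r=6.5 sphere at (7, 12) slices to a regular 16-gon of circumradius 6.458 (√(r²−h²) with h=0.74 from center); Subtracting the remaining from the first: starting from the 17.5×24.5 cube, the r=6.5 sphere at (7, 12) lies wholly inside it (removes its full 127.67 mm² and its 40.31 mm outline becomes a hole wall) — 1 connected region with 1 hole; the cube at (-3.5, 15) is absent (z outside [3, 7.5]); After the difference (first − rest): none of the subtracted shapes is present at this height, so that combined region is unchanged — 1 connected region with 1 hole. The result has 1 disconnected region.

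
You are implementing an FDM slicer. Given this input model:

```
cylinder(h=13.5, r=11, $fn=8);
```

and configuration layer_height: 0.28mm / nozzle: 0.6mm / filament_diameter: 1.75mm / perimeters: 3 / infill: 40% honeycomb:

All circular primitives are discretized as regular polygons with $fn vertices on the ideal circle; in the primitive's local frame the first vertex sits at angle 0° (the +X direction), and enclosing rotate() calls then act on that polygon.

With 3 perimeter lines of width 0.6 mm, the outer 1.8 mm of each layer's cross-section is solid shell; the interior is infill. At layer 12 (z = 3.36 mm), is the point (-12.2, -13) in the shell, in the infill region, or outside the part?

At z = 3.36 mm: the cylinder: section is a regular 8-gon, circumradius r=11. Overall, the cross-section is a single solid region. The nearest boundary edge runs (-11.00, 0.00)→(-7.78, -7.78); distance from the point to it = 6.84 mm. The point is not inside any of the regions above, so it lies outside the cross-section (6.84 mm from the nearest boundary).

outside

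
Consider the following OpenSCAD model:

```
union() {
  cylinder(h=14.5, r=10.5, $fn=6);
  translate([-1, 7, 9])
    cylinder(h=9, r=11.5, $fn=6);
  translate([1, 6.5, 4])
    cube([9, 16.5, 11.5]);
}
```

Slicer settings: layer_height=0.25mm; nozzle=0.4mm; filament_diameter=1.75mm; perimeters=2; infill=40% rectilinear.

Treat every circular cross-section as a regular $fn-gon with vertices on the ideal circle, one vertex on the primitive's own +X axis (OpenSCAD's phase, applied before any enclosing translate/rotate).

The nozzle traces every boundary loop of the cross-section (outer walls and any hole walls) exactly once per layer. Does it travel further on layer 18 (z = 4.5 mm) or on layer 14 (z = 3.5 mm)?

layer 18 (z = 4.5 mm)

Layer 18 (z = 4.5): the r=10.5 cylinder contributes a regular 6-gon of circumradius 10.5 (perimeter = 2·6·10.500·sin(180°/6) = 63.00 mm); the cylinder at (-1, 7) is absent (z outside [9, 18]); the 9×16.5 cube at (1, 6.5) contributes its full rectangle (perimeter 51.00 mm); Taking the union: the regions partially overlap (shared area 12.96 mm²), so the edge portions inside another operand are dropped and the merged outline is re-measured after clipping — boundary = 98.42 mm. So its perimeter = 98.42 mm. Layer 14 (z = 3.5): the r=10.5 cylinder contributes a regular 6-gon of circumradius 10.5 (perimeter = 2·6·10.500·sin(180°/6) = 63.00 mm); the cylinder at (-1, 7) is not intersected at this z (z outside [9, 18]); the cube at (1, 6.5) is not intersected at this z (z outside [4, 15.5]); Combining (union): only the r=10.5 cylinder is present, so the union is just that shape — boundary = 63.00 mm. So its perimeter = 63.00 mm. Layer 18 is larger (98.42 vs 63.00 mm).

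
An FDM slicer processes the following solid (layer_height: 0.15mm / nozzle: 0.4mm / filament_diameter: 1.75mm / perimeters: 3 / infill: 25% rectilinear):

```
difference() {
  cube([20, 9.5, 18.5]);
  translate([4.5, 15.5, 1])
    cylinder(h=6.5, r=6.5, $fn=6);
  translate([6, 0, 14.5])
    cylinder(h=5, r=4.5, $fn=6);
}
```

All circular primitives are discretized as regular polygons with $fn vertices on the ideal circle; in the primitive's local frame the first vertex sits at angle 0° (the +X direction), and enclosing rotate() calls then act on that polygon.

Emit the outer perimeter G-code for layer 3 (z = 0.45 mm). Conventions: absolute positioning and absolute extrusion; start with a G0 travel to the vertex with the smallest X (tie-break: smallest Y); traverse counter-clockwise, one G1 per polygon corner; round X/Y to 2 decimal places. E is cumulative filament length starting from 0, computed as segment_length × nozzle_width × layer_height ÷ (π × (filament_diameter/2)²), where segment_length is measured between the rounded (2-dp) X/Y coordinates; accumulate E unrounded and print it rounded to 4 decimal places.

G0 X0.00 Y0.00 Z0.45
G1 X20.00 Y0.00 E0.4989
G1 X20.00 Y9.50 E0.7359
G1 X0.00 Y9.50 E1.2348
G1 X0.00 Y0.00 E1.4718

At z = 0.45 mm: the cube (footprint 20×9.5) is included at this height; the cylinder at (4.5, 15.5) is not intersected at this z (z outside [1, 7.5]); the cylinder at (6, 0) is absent (z outside [14.5, 19.5]); Subtracting the remaining from the first: none of the subtracted shapes is present at this height, so the 20×9.5 cube is unchanged — 1 connected region. The outline is a single polygon with 4 vertices. Extrusion per mm of travel: 0.4 × 0.15 / (π × 0.875²) = 0.024945. Accumulating E over each segment gives final E = 1.4718.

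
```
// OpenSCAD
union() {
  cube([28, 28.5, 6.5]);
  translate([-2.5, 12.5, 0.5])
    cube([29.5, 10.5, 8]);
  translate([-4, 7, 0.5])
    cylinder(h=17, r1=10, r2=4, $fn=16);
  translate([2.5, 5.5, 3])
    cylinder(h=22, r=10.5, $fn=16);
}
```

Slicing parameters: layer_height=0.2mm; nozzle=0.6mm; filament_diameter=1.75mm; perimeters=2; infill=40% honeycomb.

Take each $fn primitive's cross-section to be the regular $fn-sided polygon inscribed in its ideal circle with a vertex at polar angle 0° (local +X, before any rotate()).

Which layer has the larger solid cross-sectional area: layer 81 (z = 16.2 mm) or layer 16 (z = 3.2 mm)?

Layer 81 (z = 16.2): the cube is not intersected at this z (z outside [0, 6.5]); the cube at (-2.5, 12.5) is not intersected at this z (z outside [0.5, 8.5]); the cone at (-4, 7): at t=0.924 of its height the radius interpolates to r₁+(r₂−r₁)t = 4.459, giving a regular 16-gon of that circumradius (area = (16/2)·4.459²·sin(360°/16) = 60.87 mm²); the r=10.5 cylinder at (2.5, 5.5) contributes a regular 16-gon of circumradius 10.5 (area = (16/2)·10.500²·sin(360°/16) = 337.53 mm²); Merging all regions: the regions partially overlap — summed areas 398.39 mm² minus the doubly-counted overlap 58.04 mm² gives 340.35 mm² — area = 340.35 mm². So its area = 340.35 mm². Layer 16 (z = 3.2): the 28×28.5 cube contributes its full rectangle (area 798.00 mm²); the 29.5×10.5 cube at (-2.5, 12.5) contributes its full rectangle (area 309.75 mm²); the cone at (-4, 7) contributes a regular 16-gon of circumradius 9.047 (interpolated between r1=10 and r2=4 at t=0.159) (area = (16/2)·9.047²·sin(360°/16) = 250.58 mm²); the cylinder at (2.5, 5.5): section is a regular 16-gon, circumradius r=10.5 (area = (16/2)·10.500²·sin(360°/16) = 337.53 mm²); Merging all regions: the regions partially overlap — summed areas 1695.86 mm² minus the doubly-counted overlap 633.95 mm² gives 1061.90 mm² — area = 1061.90 mm². So its area = 1061.90 mm². Layer 16 is larger (1061.90 vs 340.35 mm²).

layer 16 (z = 3.2 mm)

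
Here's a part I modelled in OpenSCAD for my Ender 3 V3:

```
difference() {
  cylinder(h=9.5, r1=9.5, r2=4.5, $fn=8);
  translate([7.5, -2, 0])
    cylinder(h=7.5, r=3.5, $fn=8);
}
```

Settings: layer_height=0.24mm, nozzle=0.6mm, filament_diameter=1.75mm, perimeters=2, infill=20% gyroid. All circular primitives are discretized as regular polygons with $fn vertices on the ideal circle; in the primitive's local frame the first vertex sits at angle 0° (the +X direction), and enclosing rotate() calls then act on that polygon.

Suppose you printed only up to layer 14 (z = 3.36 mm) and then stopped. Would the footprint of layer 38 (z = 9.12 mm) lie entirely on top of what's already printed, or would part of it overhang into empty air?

entirely on top

Compare the two slices. At z = 3.36: the cone contributes a regular 8-gon of circumradius 7.732 (interpolated between r1=9.5 and r2=4.5 at t=0.354) (area = (8/2)·7.732²·sin(360°/8) = 169.08 mm²); the cylinder at (7.5, -2): section is a regular 8-gon, circumradius r=3.5 (area = (8/2)·3.500²·sin(360°/8) = 34.65 mm²); After the difference (first − rest): starting from the cone (169.08 mm²), the r=3.5 cylinder at (7.5, -2) partially overlaps it — only the 12.98 mm² overlap (of its 34.65 mm²) is removed, clipping the outline — area = 156.09 mm². At z = 9.12: the cone (r1=9.5→r2=4.5) has section circumradius 4.700 here — a regular 8-gon (area = (8/2)·4.700²·sin(360°/8) = 62.48 mm²); the cylinder at (7.5, -2) does not reach this height (z outside [0, 7.5]); After the difference (first − rest): none of the subtracted shapes is present at this height, so the cone is unchanged — area = 62.48 mm². Checking containment: the cross-section at z = 9.12 is a subset of the cross-section at z = 3.36.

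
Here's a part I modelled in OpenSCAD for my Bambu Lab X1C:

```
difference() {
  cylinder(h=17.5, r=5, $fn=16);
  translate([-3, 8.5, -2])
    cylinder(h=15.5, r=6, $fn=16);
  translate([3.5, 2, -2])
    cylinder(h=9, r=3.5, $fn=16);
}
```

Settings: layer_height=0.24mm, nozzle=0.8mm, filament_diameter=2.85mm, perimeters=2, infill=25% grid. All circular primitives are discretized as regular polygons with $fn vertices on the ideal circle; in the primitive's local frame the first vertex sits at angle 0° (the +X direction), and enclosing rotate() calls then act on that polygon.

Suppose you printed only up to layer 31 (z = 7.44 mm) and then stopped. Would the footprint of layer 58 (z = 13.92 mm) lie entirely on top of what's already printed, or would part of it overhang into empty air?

Compare the two slices. At z = 7.44: the r=5 cylinder contributes a regular 16-gon of circumradius 5 (area = (16/2)·5.000²·sin(360°/16) = 76.54 mm²); the r=6 cylinder at (-3, 8.5) gives a regular 16-gon of circumradius 6 (constant along its height) (area = (16/2)·6.000²·sin(360°/16) = 110.21 mm²); the cylinder at (3.5, 2) is absent (z outside [-2, 7]); Subtracting the remaining from the first: starting from the r=5 cylinder (76.54 mm²), the r=6 cylinder at (-3, 8.5) partially overlaps it — only the 7.55 mm² overlap (of its 110.21 mm²) is removed, clipping the outline — area = 68.99 mm². At z = 13.92: the r=5 cylinder gives a regular 16-gon of circumradius 5 (constant along its height) (area = (16/2)·5.000²·sin(360°/16) = 76.54 mm²); the cylinder at (-3, 8.5) is not intersected at this z (z outside [-2, 13.5]); the cylinder at (3.5, 2) does not reach this height (z outside [-2, 7]); Subtracting the remaining from the first: none of the subtracted shapes is present at this height, so the r=5 cylinder is unchanged — area = 76.54 mm². Checking containment: at z = 13.92 the cross-section extends beyond the z = 7.44 cross-section by about 7.55 mm².

part overhangs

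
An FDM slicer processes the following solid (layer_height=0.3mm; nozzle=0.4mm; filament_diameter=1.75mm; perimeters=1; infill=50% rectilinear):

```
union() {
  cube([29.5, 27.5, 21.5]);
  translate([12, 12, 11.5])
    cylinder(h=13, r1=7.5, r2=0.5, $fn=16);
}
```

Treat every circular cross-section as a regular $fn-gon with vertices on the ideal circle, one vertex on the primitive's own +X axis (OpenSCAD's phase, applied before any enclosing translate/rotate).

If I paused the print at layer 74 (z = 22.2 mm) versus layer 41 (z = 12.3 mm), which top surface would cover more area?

Layer 74 (z = 22.2): the cube is absent (z outside [0, 21.5]); the cone at (12, 12): at t=0.823 of its height the radius interpolates to r₁+(r₂−r₁)t = 1.738, giving a regular 16-gon of that circumradius (area = (16/2)·1.738²·sin(360°/16) = 9.25 mm²); Taking the union: only the cone at (12, 12) is present, so the union is just that shape — area = 9.25 mm². So its area = 9.25 mm². Layer 41 (z = 12.3): the cube (footprint 29.5×27.5) is included at this height (area 811.25 mm²); the cone at (12, 12): at t=0.062 of its height the radius interpolates to r₁+(r₂−r₁)t = 7.069, giving a regular 16-gon of that circumradius (area = (16/2)·7.069²·sin(360°/16) = 152.99 mm²); Combining (union): the cone at (12, 12) lies entirely inside the 29.5×27.5 cube, so the union is just the 29.5×27.5 cube — area = 811.25 mm². So its area = 811.25 mm². Layer 41 is larger (811.25 vs 9.25 mm²).

layer 41 (z = 12.3 mm)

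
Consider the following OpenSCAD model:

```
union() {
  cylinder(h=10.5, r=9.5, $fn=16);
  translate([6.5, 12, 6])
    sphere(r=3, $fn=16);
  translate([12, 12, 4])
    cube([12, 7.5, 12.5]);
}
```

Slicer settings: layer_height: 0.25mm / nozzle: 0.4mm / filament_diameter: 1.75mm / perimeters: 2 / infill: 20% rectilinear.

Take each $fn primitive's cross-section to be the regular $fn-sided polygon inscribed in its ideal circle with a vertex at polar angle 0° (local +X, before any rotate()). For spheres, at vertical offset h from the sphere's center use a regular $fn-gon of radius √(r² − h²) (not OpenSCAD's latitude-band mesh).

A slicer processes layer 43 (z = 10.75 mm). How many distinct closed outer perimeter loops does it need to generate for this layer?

1

At z = 10.75 mm: the cylinder is not intersected at this z (z outside [0, 10.5]); the sphere at (6.5, 12) is not intersected at this z (|z−center|=4.750 > r=3); the 12×7.5 cube at (12, 12) contributes its full rectangle; Taking the union: only the 12×7.5 cube at (12, 12) is present, so the union is just that shape — 1 connected region. The result has 1 disconnected region.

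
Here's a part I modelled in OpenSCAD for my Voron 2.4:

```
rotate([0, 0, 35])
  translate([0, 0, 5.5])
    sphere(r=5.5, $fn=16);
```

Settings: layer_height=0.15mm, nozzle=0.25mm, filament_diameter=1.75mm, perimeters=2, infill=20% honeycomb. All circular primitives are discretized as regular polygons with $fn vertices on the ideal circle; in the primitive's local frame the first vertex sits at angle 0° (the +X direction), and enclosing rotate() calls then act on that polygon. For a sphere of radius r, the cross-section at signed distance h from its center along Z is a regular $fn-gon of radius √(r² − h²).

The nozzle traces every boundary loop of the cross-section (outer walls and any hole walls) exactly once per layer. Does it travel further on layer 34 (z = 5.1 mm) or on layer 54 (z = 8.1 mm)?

Layer 34 (z = 5.1): the sphere: section is a regular 16-gon, circumradius = √(r²−h²) = √(5.5²−0.4²) = 5.485 (perimeter = 2·16·5.485·sin(180°/16) = 34.24 mm); (whole slice rotated 35° about Z — lengths, areas and connectivity unchanged). So its perimeter = 34.24 mm. Layer 54 (z = 8.1): the sphere: section is a regular 16-gon, circumradius = √(r²−h²) = √(5.5²−2.6²) = 4.847 (perimeter = 2·16·4.847·sin(180°/16) = 30.26 mm); (whole slice rotated 35° about Z — lengths, areas and connectivity unchanged). So its perimeter = 30.26 mm. Layer 34 is larger (34.24 vs 30.26 mm).

layer 34 (z = 5.1 mm)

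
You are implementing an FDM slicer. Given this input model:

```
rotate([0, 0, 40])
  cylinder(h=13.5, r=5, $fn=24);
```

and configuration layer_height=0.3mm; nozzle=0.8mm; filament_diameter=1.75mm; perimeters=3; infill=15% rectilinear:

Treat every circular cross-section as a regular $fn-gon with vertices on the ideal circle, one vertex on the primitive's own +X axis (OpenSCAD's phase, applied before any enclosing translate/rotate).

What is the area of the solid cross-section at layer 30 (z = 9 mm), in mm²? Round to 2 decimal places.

77.65 mm²

At z = 9 mm: the r=5 cylinder contributes a regular 24-gon of circumradius 5 (area = (24/2)·5.000²·sin(360°/24) = 77.65 mm²); (rotated 40° about Z; rotation is an isometry so areas/perimeters/island counts are preserved). Overall, the cross-section is a single solid region. Net area = 77.65 mm².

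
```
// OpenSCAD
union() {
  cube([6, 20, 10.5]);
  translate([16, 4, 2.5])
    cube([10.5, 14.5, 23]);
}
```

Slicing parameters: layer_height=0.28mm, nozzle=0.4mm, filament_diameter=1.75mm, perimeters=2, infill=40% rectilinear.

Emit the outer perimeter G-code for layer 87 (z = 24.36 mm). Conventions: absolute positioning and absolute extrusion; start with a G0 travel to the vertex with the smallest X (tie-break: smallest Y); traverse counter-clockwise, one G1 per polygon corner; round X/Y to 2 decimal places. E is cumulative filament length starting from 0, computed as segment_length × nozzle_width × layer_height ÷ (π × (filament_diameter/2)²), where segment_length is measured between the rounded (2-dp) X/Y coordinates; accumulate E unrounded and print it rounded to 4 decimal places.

G0 X16.00 Y4.00 Z24.36
G1 X26.50 Y4.00 E0.4889
G1 X26.50 Y18.50 E1.1641
G1 X16.00 Y18.50 E1.6530
G1 X16.00 Y4.00 E2.3282

At z = 24.36 mm: the cube does not reach this height (z outside [0, 10.5]); the cube at (16, 4) (footprint 10.5×14.5) is included at this height; Taking the union: only the 10.5×14.5 cube at (16, 4) is present, so the union is just that shape — 1 connected region. The outline is a single polygon with 4 vertices. Extrusion per mm of travel: 0.4 × 0.28 / (π × 0.875²) = 0.046564. Accumulating E over each segment gives final E = 2.3282.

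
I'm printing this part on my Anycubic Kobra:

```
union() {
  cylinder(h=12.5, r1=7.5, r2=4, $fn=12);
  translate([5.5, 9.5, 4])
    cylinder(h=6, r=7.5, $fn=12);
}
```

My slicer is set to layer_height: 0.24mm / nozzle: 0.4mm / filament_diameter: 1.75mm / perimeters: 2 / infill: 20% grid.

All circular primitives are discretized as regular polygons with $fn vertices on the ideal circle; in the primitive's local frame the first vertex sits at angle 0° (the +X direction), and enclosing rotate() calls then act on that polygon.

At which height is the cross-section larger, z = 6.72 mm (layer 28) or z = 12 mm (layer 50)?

Layer 28 (z = 6.72): the cone contributes a regular 12-gon of circumradius 5.618 (interpolated between r1=7.5 and r2=4 at t=0.538) (area = (12/2)·5.618²·sin(360°/12) = 94.70 mm²); the r=7.5 cylinder at (5.5, 9.5) contributes a regular 12-gon of circumradius 7.5 (area = (12/2)·7.500²·sin(360°/12) = 168.75 mm²); Combining (union): the regions partially overlap — summed areas 263.45 mm² minus the doubly-counted overlap 8.12 mm² gives 255.33 mm² — area = 255.33 mm². So its area = 255.33 mm². Layer 50 (z = 12): the cone: at t=0.960 of its height the radius interpolates to r₁+(r₂−r₁)t = 4.140, giving a regular 12-gon of that circumradius (area = (12/2)·4.140²·sin(360°/12) = 51.42 mm²); the cylinder at (5.5, 9.5) is not intersected at this z (z outside [4, 10]); Taking the union: only the cone is present, so the union is just that shape — area = 51.42 mm². So its area = 51.42 mm². Layer 28 is larger (255.33 vs 51.42 mm²).

layer 28 (z = 6.72 mm)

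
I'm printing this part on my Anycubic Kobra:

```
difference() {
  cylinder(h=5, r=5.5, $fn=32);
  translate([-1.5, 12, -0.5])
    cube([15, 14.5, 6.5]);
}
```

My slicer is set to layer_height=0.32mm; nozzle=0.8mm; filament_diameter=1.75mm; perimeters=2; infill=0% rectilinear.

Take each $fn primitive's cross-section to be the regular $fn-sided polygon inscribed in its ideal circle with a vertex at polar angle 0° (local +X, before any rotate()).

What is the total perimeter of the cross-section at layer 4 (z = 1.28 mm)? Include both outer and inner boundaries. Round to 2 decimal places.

At z = 1.28 mm: the cylinder: section is a regular 32-gon, circumradius r=5.5 (perimeter = 2·32·5.500·sin(180°/32) = 34.50 mm); the cube at (-1.5, 12) (footprint 15×14.5) is included at this height (perimeter 59.00 mm); Taking the first minus the rest: starting from the r=5.5 cylinder, the 15×14.5 cube at (-1.5, 12) misses the remaining region (no effect) — boundary = 34.50 mm. Overall, the cross-section is a single solid region. Total boundary length (outer) = 34.50 mm.

34.50 mm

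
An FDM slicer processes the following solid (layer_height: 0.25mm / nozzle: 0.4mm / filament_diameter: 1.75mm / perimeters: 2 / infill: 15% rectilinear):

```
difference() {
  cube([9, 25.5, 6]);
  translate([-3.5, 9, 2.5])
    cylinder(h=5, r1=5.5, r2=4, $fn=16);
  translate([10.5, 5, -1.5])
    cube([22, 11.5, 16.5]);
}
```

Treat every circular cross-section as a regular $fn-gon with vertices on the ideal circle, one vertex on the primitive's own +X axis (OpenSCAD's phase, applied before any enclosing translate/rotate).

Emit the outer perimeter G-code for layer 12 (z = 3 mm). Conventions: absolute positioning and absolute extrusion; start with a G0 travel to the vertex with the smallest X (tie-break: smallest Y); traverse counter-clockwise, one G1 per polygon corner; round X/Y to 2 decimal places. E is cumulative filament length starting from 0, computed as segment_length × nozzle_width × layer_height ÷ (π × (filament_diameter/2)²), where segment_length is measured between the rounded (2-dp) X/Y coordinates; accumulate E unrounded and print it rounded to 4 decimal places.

G0 X0.00 Y0.00 Z3.00
G1 X9.00 Y0.00 E0.3742
G1 X9.00 Y25.50 E1.4343
G1 X0.00 Y25.50 E1.8085
G1 X0.00 Y12.97 E2.3295
G1 X0.28 Y12.78 E2.3435
G1 X1.44 Y11.05 E2.4301
G1 X1.85 Y9.00 E2.5170
G1 X1.44 Y6.95 E2.6040
G1 X0.28 Y5.22 E2.6906
G1 X0.00 Y5.03 E2.7046
G1 X0.00 Y0.00 E2.9137

At z = 3 mm: the cube (footprint 9×25.5) is included at this height; the cone at (-3.5, 9) contributes a regular 16-gon of circumradius 5.350 (interpolated between r1=5.5 and r2=4 at t=0.100); the cube at (10.5, 5) (footprint 22×11.5) is included at this height; After the difference (first − rest): starting from the 9×25.5 cube, the cone at (-3.5, 9) partially overlaps it — only the 9.79 mm² overlap (of its 87.63 mm²) is removed, clipping the outline; the 22×11.5 cube at (10.5, 5) misses the remaining region (no effect) — 1 connected region. The outline is a single polygon with 11 vertices. Extrusion per mm of travel: 0.4 × 0.25 / (π × 0.875²) = 0.041575. Accumulating E over each segment gives final E = 2.9137.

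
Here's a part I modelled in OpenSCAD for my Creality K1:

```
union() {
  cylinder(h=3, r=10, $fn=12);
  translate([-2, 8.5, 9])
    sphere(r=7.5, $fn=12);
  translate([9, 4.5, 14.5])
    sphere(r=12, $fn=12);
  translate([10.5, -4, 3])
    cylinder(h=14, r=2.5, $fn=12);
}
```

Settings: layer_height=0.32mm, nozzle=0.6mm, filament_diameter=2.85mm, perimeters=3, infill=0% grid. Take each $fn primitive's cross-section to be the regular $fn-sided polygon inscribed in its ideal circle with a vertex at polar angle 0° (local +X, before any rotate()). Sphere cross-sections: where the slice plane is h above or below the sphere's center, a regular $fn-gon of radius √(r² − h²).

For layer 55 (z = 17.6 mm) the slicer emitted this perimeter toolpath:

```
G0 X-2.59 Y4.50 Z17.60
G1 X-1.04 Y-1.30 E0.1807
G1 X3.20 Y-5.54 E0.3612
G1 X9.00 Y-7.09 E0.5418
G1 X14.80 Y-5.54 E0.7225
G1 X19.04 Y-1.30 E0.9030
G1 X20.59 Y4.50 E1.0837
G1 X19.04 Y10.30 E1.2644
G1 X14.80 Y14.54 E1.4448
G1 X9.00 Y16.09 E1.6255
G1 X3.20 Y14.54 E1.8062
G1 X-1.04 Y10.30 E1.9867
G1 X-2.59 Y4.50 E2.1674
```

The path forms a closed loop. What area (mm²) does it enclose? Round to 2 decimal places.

403.21 mm²

Apply the shoelace formula to the sequence of (X, Y) vertices; enclosed area = 403.21 mm².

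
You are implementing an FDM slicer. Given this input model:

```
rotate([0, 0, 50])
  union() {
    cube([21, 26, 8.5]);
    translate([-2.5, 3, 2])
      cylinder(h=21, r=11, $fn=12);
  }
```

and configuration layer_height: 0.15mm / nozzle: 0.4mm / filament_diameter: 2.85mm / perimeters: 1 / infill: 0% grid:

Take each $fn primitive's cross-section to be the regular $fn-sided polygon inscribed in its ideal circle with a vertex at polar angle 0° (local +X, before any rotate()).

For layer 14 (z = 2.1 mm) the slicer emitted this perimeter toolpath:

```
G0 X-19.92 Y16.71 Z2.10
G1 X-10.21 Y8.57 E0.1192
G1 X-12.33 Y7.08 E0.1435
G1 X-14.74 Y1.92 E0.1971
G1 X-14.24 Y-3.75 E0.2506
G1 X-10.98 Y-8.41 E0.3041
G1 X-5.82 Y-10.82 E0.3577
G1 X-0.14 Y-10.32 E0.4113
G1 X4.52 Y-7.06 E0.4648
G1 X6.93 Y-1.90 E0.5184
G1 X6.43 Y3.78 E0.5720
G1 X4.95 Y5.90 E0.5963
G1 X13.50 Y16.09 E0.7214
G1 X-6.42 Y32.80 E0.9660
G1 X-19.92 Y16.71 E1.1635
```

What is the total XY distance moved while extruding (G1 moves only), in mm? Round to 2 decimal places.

Sum the Euclidean lengths of each G1 segment: total = 123.71 mm.

123.71 mm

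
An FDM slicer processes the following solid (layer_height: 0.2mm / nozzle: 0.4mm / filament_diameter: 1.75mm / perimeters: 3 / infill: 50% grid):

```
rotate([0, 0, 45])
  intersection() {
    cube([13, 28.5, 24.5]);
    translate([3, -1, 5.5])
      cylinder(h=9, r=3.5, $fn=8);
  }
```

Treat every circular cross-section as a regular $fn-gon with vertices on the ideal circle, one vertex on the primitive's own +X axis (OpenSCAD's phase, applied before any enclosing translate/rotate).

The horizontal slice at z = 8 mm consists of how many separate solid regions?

At z = 8 mm: the cube is present — its section is the full 13×28.5 rectangle; the r=3.5 cylinder at (3, -1) gives a regular 8-gon of circumradius 3.5 (constant along its height); Taking the intersection: the r=3.5 cylinder at (3, -1) partially overlaps the 13×28.5 cube; clipping to the common part keeps 10.73 mm² — 1 connected region; (rotated 45° about Z; rotation is an isometry so areas/perimeters/island counts are preserved). The result has 1 disconnected region.

1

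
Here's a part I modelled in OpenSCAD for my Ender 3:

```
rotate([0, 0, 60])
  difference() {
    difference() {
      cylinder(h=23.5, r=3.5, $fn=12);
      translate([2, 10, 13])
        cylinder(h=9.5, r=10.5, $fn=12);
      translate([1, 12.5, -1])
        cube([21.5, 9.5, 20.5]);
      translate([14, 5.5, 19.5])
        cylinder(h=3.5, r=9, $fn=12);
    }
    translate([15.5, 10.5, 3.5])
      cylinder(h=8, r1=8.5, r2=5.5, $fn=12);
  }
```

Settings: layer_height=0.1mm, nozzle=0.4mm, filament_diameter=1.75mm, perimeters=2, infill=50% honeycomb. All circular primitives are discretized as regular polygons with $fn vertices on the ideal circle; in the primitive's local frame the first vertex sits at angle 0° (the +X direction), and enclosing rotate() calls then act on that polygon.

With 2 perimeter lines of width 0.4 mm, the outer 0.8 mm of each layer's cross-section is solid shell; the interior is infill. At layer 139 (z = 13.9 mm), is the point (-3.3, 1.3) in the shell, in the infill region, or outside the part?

At z = 13.9 mm: the r=3.5 cylinder contributes a regular 12-gon of circumradius 3.5; the r=10.5 cylinder at (2, 10) contributes a regular 12-gon of circumradius 10.5; the 21.5×9.5 cube at (1, 12.5) contributes its full rectangle; the cylinder at (14, 5.5) is absent (z outside [19.5, 23]); Subtracting the remaining from the first: starting from the r=3.5 cylinder, the r=10.5 cylinder at (2, 10) partially overlaps it — only the 17.64 mm² overlap (of its 330.75 mm²) is removed, clipping the outline; the 21.5×9.5 cube at (1, 12.5) misses the remaining region (no effect) — 1 connected region; the cone at (15.5, 10.5) is absent (z outside [3.5, 11.5]); After the difference (first − rest): none of the subtracted shapes is present at this height, so that combined region is unchanged — 1 connected region; (whole slice rotated 60° about Z — lengths, areas and connectivity unchanged). Overall, the cross-section is a single solid region. Undo the 60° rotation: the query point maps to (-0.524, 3.508) in the un-rotated model frame. The nearest boundary edge runs (-3.25, 0.91)→(2.00, -0.50); distance from the point to it = 3.22 mm. The point is not inside any of the regions above, so it lies outside the cross-section (3.22 mm from the nearest boundary).

outside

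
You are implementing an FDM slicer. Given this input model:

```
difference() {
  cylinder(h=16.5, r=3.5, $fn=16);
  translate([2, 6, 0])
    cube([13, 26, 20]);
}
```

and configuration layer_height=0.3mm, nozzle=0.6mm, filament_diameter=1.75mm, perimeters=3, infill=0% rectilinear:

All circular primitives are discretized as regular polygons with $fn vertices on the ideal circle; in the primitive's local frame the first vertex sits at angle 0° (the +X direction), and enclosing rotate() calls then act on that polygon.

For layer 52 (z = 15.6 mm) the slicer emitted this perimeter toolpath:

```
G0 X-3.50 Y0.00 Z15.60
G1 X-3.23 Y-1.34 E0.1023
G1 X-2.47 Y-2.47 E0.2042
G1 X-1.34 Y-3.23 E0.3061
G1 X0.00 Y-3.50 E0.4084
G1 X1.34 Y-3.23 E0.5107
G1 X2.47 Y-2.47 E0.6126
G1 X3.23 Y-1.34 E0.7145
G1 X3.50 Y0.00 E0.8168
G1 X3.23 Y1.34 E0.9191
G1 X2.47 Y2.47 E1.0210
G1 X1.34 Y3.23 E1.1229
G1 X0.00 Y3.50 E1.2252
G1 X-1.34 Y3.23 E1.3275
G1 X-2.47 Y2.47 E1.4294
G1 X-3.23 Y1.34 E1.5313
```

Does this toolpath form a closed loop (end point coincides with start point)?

no

Start point (G0): (-3.50, 0.00). End point (last G1): the path does not return to the start — open.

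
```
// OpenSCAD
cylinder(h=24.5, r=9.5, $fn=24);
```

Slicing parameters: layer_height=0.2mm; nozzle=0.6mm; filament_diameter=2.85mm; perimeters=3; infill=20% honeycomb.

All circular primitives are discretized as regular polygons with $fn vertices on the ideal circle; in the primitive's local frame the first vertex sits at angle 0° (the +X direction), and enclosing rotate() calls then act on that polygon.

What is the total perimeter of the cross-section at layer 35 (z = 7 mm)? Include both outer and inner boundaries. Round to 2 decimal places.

At z = 7 mm: the r=9.5 cylinder contributes a regular 24-gon of circumradius 9.5 (perimeter = 2·24·9.500·sin(180°/24) = 59.52 mm). Overall, the cross-section is a single solid region. Total boundary length (outer) = 59.52 mm.

59.52 mm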